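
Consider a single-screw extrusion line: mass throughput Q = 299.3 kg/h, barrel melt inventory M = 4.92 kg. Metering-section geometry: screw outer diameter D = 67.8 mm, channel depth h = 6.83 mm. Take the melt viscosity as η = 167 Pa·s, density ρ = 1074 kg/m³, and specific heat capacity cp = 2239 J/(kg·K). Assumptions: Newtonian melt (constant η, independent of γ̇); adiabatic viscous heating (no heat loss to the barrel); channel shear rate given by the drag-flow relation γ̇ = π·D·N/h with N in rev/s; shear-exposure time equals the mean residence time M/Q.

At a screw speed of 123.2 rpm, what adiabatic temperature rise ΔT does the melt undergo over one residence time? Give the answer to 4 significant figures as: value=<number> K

Throughput in SI: Q_s = 299.3 kg/h ÷ 3600 s/h = 0.0831389 kg/s
Mean residence time: t_res = M/Q_s = 4.92 kg / 0.0831389 kg/s = 59.1781 s
Convert to SI: D = 0.0678 m, h = 0.00683 m, N = 123.2/60 = 2.05333 rev/s
γ̇ = π·D·N / h = π · 0.0678 · 2.05333 / 0.00683 = 64.0351 s⁻¹
Adiabatic rise: ΔT = η γ̇² t_res / (ρ cp) = 167·(64.0351)²·59.1781 / (1074·2239) = 16.8522 K

value=16.85 K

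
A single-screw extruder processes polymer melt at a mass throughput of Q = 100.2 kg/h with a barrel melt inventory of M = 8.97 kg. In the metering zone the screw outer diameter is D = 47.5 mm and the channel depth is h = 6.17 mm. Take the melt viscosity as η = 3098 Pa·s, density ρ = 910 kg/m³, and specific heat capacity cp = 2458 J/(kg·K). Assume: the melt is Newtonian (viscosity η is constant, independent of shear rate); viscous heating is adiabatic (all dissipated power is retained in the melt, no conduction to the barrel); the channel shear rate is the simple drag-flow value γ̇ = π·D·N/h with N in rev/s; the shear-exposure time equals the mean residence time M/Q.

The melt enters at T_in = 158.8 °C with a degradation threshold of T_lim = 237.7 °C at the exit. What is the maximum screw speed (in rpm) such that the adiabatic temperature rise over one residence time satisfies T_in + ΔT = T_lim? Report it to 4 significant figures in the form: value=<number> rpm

value=32.98 rpm

Q_s = Q / 3600 = 100.2 / 3600 = 0.0278333 kg/s
t_res = M / Q_s = 8.97 ÷ 0.0278333 = 322.275 s
D = 47.5 mm = 0.0475 m;  h = 6.17 mm = 0.00617 m
ΔT_a = T_lim − T_in = 237.7 °C − 158.8 °C = 78.9 K
Invert ΔT = ηγ̇²t_res/(ρcp) for γ̇: γ̇_max² = ΔT_a ρ cp / (η t_res) = 78.9·910·2458 / (3098·322.275) = 176.763 s⁻²
γ̇_max = sqrt(176.763) = 13.2952 s⁻¹
N_max = γ̇_max·h / (π·D) = 13.2952 · 0.00617 / (π · 0.0475) = 0.549715 rev/s = 32.9829 rpm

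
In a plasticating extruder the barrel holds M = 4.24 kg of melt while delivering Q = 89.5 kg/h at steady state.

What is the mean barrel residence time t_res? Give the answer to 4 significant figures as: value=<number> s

value=170.5 s

Throughput in SI: Q_s = 89.5 kg/h ÷ 3600 s/h = 0.0248611 kg/s
Mean residence time: t_res = M/Q_s = 4.24 kg / 0.0248611 kg/s = 170.547 s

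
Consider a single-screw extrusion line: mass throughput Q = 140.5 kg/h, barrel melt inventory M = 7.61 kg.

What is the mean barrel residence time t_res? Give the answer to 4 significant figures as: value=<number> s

value=195.0 s

Convert throughput: Q = 140.5 kg/h = 140.5/3600 = 0.0390278 kg/s
Mean residence time: t_res = M/Q_s = 7.61 kg / 0.0390278 kg/s = 194.989 s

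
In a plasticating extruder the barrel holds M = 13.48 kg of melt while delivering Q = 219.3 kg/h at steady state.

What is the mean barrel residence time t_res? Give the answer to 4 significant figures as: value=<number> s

Convert throughput: Q = 219.3 kg/h = 219.3/3600 = 0.0609167 kg/s
Mean residence time: t_res = M/Q_s = 13.48 kg / 0.0609167 kg/s = 221.286 s

value=221.3 s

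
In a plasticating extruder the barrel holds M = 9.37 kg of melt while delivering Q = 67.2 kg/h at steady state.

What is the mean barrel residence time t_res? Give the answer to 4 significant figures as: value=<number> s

value=502.0 s

Convert throughput: Q = 67.2 kg/h = 67.2/3600 = 0.0186667 kg/s
t_res = M / Q_s = 9.37 / 0.0186667 = 501.964 s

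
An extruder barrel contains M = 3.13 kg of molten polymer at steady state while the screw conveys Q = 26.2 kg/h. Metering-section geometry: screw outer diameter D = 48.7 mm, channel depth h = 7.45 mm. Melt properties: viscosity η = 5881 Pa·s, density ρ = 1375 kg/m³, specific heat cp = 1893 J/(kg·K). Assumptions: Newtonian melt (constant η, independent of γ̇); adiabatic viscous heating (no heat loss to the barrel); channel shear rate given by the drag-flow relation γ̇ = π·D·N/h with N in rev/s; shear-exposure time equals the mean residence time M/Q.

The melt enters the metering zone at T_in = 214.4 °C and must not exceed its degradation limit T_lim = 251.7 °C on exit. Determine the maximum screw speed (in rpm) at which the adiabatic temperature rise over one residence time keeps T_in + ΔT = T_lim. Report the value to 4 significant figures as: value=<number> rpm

value=18.10 rpm

Q_s = Q / 3600 = 26.2 / 3600 = 0.00727778 kg/s
t_res = M / Q_s = 3.13 ÷ 0.00727778 = 430.076 s
Geometry in SI: D = 48.7 mm → 0.0487 m, h = 7.45 mm → 0.00745 m
ΔT_a = T_lim − T_in = 251.7 °C − 214.4 °C = 37.3 K
γ̇_max² = ΔT_a·ρ·cp / (η·t_res) = [37.3 × 1375 × 1893] / [5881 × 430.076] = 38.3853 s⁻²
Take the square root: γ̇_max = √(38.3853) = 6.19559 s⁻¹
N_max = γ̇_max h / (πD) = 6.19559·0.00745/(π·0.0487) = 0.301689 rev/s → ×60 = 18.1014 rpm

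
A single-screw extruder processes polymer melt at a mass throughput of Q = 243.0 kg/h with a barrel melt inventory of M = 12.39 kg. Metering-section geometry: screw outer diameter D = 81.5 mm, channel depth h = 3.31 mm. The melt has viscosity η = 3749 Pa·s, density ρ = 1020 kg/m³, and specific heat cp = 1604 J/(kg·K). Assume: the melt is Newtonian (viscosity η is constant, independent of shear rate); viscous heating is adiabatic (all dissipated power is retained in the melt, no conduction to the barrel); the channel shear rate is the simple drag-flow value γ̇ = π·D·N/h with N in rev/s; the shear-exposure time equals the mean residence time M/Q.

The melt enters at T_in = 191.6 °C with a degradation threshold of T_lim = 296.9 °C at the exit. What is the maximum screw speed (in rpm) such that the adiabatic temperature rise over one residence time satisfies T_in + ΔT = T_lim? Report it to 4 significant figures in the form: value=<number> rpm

value=12.27 rpm

Convert throughput: Q = 243.0 kg/h = 243.0/3600 = 0.0675 kg/s
t_res = M / Q_s = 12.39 / 0.0675 = 183.556 s
D = 81.5 mm = 0.0815 m;  h = 3.31 mm = 0.00331 m
Allowable rise: ΔT_a = T_lim − T_in = 296.9 − 191.6 = 105.3 K
Invert ΔT = ηγ̇²t_res/(ρcp) for γ̇: γ̇_max² = ΔT_a ρ cp / (η t_res) = 105.3·1020·1604 / (3749·183.556) = 250.351 s⁻²
γ̇_max = √250.351 = 15.8225 s⁻¹
Solve γ̇ = πDN/h for N: N_max = γ̇_max·h/(π·D) = 15.8225 × 0.00331 / (π × 0.0815) = 0.204548 rev/s = 12.2729 rpm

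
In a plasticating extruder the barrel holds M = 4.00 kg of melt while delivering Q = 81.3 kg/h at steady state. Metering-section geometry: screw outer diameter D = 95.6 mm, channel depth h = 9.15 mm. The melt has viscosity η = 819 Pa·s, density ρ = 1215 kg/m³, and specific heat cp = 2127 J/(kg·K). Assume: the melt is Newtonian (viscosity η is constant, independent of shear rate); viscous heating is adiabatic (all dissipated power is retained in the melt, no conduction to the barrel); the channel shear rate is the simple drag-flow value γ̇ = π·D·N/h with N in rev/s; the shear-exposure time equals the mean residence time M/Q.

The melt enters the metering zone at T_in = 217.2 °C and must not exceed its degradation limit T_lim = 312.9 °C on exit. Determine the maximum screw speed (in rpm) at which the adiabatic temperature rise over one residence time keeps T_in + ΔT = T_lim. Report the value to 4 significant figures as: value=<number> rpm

value=75.48 rpm

Q_s = Q / 3600 = 81.3 / 3600 = 0.0225833 kg/s
Mean residence time: t_res = M/Q_s = 4.00 kg / 0.0225833 kg/s = 177.122 s
D = 95.6 mm = 0.0956 m;  h = 9.15 mm = 0.00915 m
ΔT_a = T_lim − T_in = 312.9 °C − 217.2 °C = 95.7 K
γ̇_max² = ΔT_a·ρ·cp/(η·t_res) = 95.7·1215·2127/(819·177.122) = 1704.9 s⁻²
γ̇_max = √1704.9 = 41.2905 s⁻¹
N_max = γ̇_max h / (πD) = 41.2905·0.00915/(π·0.0956) = 1.25795 rev/s → ×60 = 75.477 rpm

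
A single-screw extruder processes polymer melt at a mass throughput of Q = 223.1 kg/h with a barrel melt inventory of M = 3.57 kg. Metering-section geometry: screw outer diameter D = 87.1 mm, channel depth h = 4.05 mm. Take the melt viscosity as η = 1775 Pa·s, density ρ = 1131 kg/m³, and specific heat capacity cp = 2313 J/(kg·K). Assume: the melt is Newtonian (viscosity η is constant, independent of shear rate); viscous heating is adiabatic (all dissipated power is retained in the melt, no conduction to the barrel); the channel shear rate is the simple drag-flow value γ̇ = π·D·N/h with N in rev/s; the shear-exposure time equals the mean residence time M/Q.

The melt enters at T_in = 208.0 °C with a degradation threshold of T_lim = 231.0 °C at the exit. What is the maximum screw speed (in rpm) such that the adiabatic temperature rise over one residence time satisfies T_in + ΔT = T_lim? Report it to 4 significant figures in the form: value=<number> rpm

value=21.54 rpm

Throughput in SI: Q_s = 223.1 kg/h ÷ 3600 s/h = 0.0619722 kg/s
t_res = M / Q_s = 3.57 / 0.0619722 = 57.6065 s
D = 87.1 mm = 0.0871 m;  h = 4.05 mm = 0.00405 m
ΔT_a = T_lim − T_in = 231.0 °C − 208.0 °C = 23 K
γ̇_max² = ΔT_a·ρ·cp/(η·t_res) = 23·1131·2313/(1775·57.6065) = 588.432 s⁻²
Take the square root: γ̇_max = √(588.432) = 24.2576 s⁻¹
N_max = γ̇_max·h / (π·D) = 24.2576 · 0.00405 / (π · 0.0871) = 0.359034 rev/s = 21.542 rpm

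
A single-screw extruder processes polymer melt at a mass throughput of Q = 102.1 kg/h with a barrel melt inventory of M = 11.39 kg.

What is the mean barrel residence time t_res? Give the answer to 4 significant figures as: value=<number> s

Convert throughput: Q = 102.1 kg/h = 102.1/3600 = 0.0283611 kg/s
t_res = M / Q_s = 11.39 ÷ 0.0283611 = 401.606 s

value=401.6 s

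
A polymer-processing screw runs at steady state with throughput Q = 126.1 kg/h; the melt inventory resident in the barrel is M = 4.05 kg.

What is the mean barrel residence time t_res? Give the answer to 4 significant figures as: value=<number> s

Q_s = Q / 3600 = 126.1 / 3600 = 0.0350278 kg/s
t_res = M / Q_s = 4.05 ÷ 0.0350278 = 115.623 s

value=115.6 s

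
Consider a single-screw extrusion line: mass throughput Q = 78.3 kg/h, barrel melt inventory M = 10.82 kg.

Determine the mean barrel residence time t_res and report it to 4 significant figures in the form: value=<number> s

value=497.5 s

Q_s = Q / 3600 = 78.3 / 3600 = 0.02175 kg/s
t_res = M / Q_s = 10.82 / 0.02175 = 497.471 s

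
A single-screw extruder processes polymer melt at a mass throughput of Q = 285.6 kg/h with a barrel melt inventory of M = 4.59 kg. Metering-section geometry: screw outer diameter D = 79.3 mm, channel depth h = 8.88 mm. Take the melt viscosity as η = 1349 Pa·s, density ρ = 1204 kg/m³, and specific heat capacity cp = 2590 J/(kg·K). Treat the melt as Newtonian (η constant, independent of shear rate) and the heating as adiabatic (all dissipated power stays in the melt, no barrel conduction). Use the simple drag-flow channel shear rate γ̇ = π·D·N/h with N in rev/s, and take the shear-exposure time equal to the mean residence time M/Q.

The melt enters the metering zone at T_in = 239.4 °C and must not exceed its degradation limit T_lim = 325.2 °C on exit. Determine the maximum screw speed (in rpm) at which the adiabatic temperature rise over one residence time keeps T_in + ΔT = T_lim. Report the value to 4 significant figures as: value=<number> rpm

value=125.2 rpm

Throughput in SI: Q_s = 285.6 kg/h ÷ 3600 s/h = 0.0793333 kg/s
t_res = M / Q_s = 4.59 ÷ 0.0793333 = 57.8571 s
Convert to metres: D = 0.0793 m, h = 0.00888 m
ΔT_a = T_lim − T_in = 325.2 − 239.4 = 85.8 K
γ̇_max² = ΔT_a·ρ·cp/(η·t_res) = 85.8·1204·2590/(1349·57.8571) = 3428.03 s⁻²
γ̇_max = sqrt(3428.03) = 58.5494 s⁻¹
N_max = γ̇_max·h / (π·D) = 58.5494 · 0.00888 / (π · 0.0793) = 2.08695 rev/s = 125.217 rpm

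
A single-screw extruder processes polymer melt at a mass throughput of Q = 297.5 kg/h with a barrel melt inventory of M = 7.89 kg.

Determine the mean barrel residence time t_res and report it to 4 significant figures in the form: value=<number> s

Throughput in SI: Q_s = 297.5 kg/h ÷ 3600 s/h = 0.0826389 kg/s
t_res = M / Q_s = 7.89 / 0.0826389 = 95.4756 s

value=95.48 s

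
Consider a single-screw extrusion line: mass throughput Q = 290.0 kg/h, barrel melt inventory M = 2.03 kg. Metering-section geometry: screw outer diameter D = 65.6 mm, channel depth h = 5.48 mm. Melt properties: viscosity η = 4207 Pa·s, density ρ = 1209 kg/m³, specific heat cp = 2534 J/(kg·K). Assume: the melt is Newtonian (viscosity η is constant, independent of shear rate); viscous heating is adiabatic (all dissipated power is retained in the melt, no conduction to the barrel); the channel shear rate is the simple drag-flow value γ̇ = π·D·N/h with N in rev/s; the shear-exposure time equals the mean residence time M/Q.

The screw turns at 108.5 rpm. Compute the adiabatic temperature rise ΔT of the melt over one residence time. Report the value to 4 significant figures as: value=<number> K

Q_s = Q / 3600 = 290.0 / 3600 = 0.0805556 kg/s
t_res = M / Q_s = 2.03 ÷ 0.0805556 = 25.2 s
Geometry in metres: D = 65.6 mm → 0.0656 m, h = 5.48 mm → 0.00548 m; screw speed N = 108.5 rpm = 1.80833 rev/s
Shear rate: γ̇ = πDN/h = π·0.0656·1.80833/0.00548 = 68.0067 s⁻¹
ΔT = η·γ̇²·t_res/(ρ·cp) = [4207 × 68.0067² × 25.2] / [1209 × 2534] = 160.045 K

value=160.0 K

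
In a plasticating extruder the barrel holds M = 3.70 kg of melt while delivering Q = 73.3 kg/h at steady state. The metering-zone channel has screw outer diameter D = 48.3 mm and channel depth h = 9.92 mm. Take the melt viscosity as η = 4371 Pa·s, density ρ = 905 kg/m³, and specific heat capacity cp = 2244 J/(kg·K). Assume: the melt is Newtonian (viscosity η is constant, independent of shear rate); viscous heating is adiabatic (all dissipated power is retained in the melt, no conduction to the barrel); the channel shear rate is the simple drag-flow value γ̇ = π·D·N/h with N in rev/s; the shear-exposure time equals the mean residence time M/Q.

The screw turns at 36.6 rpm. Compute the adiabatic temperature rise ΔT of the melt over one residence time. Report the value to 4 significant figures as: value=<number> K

value=34.05 K

Q_s = Q / 3600 = 73.3 / 3600 = 0.0203611 kg/s
t_res = M / Q_s = 3.70 / 0.0203611 = 181.719 s
Geometry in metres: D = 48.3 mm → 0.0483 m, h = 9.92 mm → 0.00992 m; screw speed N = 36.6 rpm = 0.61 rev/s
γ̇ = π·D·N / h = π · 0.0483 · 0.61 / 0.00992 = 9.33072 s⁻¹
Adiabatic rise: ΔT = η γ̇² t_res / (ρ cp) = 4371·(9.33072)²·181.719 / (905·2244) = 34.0518 K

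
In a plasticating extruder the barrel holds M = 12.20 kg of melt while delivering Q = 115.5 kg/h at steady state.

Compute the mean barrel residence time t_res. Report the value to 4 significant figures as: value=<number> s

Q_s = Q / 3600 = 115.5 / 3600 = 0.0320833 kg/s
Mean residence time: t_res = M/Q_s = 12.20 kg / 0.0320833 kg/s = 380.26 s

value=380.3 s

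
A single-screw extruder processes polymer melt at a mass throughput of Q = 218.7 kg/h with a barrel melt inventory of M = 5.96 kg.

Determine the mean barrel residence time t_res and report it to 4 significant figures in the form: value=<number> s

value=98.11 s

Throughput in SI: Q_s = 218.7 kg/h ÷ 3600 s/h = 0.06075 kg/s
t_res = M / Q_s = 5.96 ÷ 0.06075 = 98.107 s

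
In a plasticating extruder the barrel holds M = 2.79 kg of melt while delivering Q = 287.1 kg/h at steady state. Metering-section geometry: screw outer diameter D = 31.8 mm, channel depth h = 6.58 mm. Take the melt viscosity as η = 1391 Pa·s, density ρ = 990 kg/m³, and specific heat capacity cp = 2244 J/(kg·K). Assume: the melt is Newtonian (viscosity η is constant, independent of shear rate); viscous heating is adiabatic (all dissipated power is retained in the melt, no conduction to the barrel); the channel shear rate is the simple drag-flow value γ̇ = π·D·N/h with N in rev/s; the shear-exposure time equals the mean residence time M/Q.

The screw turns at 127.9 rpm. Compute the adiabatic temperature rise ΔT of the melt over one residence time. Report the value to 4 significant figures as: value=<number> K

Throughput in SI: Q_s = 287.1 kg/h ÷ 3600 s/h = 0.07975 kg/s
Mean residence time: t_res = M/Q_s = 2.79 kg / 0.07975 kg/s = 34.9843 s
Geometry in metres: D = 31.8 mm → 0.0318 m, h = 6.58 mm → 0.00658 m; screw speed N = 127.9 rpm = 2.13167 rev/s
γ̇ = π D N / h = (π)(0.0318)(2.13167) / 0.00658 = 32.3646 s⁻¹
ΔT = η·γ̇²·t_res / (ρ·cp) = 1391 · (32.3646)² · 34.9843 / (990 · 2244) = 22.9448 K

value=22.94 K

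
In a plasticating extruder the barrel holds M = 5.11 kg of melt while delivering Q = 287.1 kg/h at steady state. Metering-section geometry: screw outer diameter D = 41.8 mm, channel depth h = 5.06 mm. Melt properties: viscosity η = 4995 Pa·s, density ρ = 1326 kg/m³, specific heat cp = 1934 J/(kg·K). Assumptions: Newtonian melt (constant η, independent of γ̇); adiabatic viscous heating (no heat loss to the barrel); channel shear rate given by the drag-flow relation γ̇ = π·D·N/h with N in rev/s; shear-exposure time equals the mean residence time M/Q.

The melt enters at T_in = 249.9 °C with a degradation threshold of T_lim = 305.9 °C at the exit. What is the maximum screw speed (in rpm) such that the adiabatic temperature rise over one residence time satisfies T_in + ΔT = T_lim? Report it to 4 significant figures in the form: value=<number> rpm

value=48.97 rpm

Throughput in SI: Q_s = 287.1 kg/h ÷ 3600 s/h = 0.07975 kg/s
t_res = M / Q_s = 5.11 / 0.07975 = 64.0752 s
Convert to metres: D = 0.0418 m, h = 0.00506 m
ΔT_a = T_lim − T_in = 305.9 − 249.9 = 56 K
Invert ΔT = ηγ̇²t_res/(ρcp) for γ̇: γ̇_max² = ΔT_a ρ cp / (η t_res) = 56·1326·1934 / (4995·64.0752) = 448.706 s⁻²
γ̇_max = √448.706 = 21.1827 s⁻¹
N_max = γ̇_max·h / (π·D) = 21.1827 · 0.00506 / (π · 0.0418) = 0.816217 rev/s = 48.973 rpm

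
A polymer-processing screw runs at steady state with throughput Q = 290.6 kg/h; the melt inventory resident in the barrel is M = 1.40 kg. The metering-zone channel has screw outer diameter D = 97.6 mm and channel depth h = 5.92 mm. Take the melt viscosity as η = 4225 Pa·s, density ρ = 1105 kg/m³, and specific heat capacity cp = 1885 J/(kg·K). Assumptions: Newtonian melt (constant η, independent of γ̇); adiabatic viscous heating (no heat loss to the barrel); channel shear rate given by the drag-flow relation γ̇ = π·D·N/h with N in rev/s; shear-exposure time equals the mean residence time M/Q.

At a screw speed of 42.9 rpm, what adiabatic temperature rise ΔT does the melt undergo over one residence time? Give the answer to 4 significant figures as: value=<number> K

value=48.25 K

Convert throughput: Q = 290.6 kg/h = 290.6/3600 = 0.0807222 kg/s
t_res = M / Q_s = 1.40 ÷ 0.0807222 = 17.3434 s
D = 97.6 mm = 0.0976 m;  h = 5.92 mm = 0.00592 m;  N = 42.9 rpm / 60 = 0.715 rev/s
γ̇ = π D N / h = (π)(0.0976)(0.715) / 0.00592 = 37.0326 s⁻¹
ΔT = η·γ̇²·t_res/(ρ·cp) = [4225 × 37.0326² × 17.3434] / [1105 × 1885] = 48.2454 K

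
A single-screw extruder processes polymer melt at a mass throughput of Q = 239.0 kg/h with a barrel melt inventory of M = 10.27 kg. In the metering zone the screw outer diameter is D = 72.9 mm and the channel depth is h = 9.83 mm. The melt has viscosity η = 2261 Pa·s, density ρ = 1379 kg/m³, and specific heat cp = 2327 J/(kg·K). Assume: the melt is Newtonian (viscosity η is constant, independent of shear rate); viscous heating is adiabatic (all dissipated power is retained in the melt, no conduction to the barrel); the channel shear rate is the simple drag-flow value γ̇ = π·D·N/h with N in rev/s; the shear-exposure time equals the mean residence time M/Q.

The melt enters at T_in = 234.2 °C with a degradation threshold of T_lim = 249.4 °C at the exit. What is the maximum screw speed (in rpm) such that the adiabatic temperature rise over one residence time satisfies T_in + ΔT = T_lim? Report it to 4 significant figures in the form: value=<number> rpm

Convert throughput: Q = 239.0 kg/h = 239.0/3600 = 0.0663889 kg/s
t_res = M / Q_s = 10.27 / 0.0663889 = 154.695 s
D = 72.9 mm = 0.0729 m;  h = 9.83 mm = 0.00983 m
ΔT_a = T_lim − T_in = 249.4 − 234.2 = 15.2 K
γ̇_max² = ΔT_a·ρ·cp/(η·t_res) = 15.2·1379·2327/(2261·154.695) = 139.453 s⁻²
Take the square root: γ̇_max = √(139.453) = 11.809 s⁻¹
Solve γ̇ = πDN/h for N: N_max = γ̇_max·h/(π·D) = 11.809 × 0.00983 / (π × 0.0729) = 0.506863 rev/s = 30.4118 rpm

value=30.41 rpm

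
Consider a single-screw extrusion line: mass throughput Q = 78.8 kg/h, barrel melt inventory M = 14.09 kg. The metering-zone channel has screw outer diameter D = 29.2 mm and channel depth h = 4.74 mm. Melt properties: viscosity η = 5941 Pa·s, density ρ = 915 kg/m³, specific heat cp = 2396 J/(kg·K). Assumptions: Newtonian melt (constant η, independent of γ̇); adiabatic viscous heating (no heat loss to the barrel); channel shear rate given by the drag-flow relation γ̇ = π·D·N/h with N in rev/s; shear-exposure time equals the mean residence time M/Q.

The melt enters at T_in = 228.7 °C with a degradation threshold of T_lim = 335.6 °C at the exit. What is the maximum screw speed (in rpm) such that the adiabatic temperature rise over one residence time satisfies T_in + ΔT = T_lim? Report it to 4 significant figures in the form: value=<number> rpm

value=24.27 rpm

Q_s = Q / 3600 = 78.8 / 3600 = 0.0218889 kg/s
t_res = M / Q_s = 14.09 / 0.0218889 = 643.706 s
D = 29.2 mm = 0.0292 m;  h = 4.74 mm = 0.00474 m
ΔT_a = T_lim − T_in = 335.6 °C − 228.7 °C = 106.9 K
Invert ΔT = ηγ̇²t_res/(ρcp) for γ̇: γ̇_max² = ΔT_a ρ cp / (η t_res) = 106.9·915·2396 / (5941·643.706) = 61.2828 s⁻²
Take the square root: γ̇_max = √(61.2828) = 7.82833 s⁻¹
N_max = γ̇_max h / (πD) = 7.82833·0.00474/(π·0.0292) = 0.404497 rev/s → ×60 = 24.2698 rpm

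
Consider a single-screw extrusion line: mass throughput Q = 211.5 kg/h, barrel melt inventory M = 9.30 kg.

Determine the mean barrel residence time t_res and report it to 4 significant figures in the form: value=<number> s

value=158.3 s

Throughput in SI: Q_s = 211.5 kg/h ÷ 3600 s/h = 0.05875 kg/s
t_res = M / Q_s = 9.30 / 0.05875 = 158.298 s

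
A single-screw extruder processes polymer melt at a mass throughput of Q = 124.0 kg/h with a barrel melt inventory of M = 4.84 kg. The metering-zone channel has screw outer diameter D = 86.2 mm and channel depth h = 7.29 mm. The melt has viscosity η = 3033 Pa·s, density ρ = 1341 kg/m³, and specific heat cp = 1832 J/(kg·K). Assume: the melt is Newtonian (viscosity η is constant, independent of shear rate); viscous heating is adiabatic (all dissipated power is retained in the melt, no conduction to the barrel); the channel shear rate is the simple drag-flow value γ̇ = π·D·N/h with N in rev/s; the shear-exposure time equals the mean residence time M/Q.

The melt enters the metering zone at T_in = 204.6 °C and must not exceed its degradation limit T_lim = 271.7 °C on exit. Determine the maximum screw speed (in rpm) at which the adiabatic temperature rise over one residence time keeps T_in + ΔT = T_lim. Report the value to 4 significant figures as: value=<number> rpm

value=31.77 rpm

Q_s = Q / 3600 = 124.0 / 3600 = 0.0344444 kg/s
Mean residence time: t_res = M/Q_s = 4.84 kg / 0.0344444 kg/s = 140.516 s
D = 86.2 mm = 0.0862 m;  h = 7.29 mm = 0.00729 m
ΔT_a = T_lim − T_in = 271.7 − 204.6 = 67.1 K
Invert ΔT = ηγ̇²t_res/(ρcp) for γ̇: γ̇_max² = ΔT_a ρ cp / (η t_res) = 67.1·1341·1832 / (3033·140.516) = 386.793 s⁻²
γ̇_max = √386.793 = 19.667 s⁻¹
Solve γ̇ = πDN/h for N: N_max = γ̇_max·h/(π·D) = 19.667 × 0.00729 / (π × 0.0862) = 0.529431 rev/s = 31.7659 rpm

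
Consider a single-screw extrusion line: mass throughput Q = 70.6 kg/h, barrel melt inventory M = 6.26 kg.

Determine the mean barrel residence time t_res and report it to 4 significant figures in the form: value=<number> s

Convert throughput: Q = 70.6 kg/h = 70.6/3600 = 0.0196111 kg/s
t_res = M / Q_s = 6.26 / 0.0196111 = 319.207 s

value=319.2 s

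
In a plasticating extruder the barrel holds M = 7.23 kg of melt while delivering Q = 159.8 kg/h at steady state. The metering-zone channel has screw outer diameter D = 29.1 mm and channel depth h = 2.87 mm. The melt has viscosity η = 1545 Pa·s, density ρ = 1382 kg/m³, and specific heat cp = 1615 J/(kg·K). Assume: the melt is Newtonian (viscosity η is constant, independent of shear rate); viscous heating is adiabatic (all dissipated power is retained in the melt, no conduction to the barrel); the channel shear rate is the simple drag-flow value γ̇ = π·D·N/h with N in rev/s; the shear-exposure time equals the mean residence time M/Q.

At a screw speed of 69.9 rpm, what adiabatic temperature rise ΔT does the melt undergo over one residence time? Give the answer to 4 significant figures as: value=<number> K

value=155.3 K

Q_s = Q / 3600 = 159.8 / 3600 = 0.0443889 kg/s
t_res = M / Q_s = 7.23 / 0.0443889 = 162.879 s
Geometry in metres: D = 29.1 mm → 0.0291 m, h = 2.87 mm → 0.00287 m; screw speed N = 69.9 rpm = 1.165 rev/s
γ̇ = π·D·N / h = π · 0.0291 · 1.165 / 0.00287 = 37.1097 s⁻¹
ΔT = η·γ̇²·t_res/(ρ·cp) = [1545 × 37.1097² × 162.879] / [1382 × 1615] = 155.269 K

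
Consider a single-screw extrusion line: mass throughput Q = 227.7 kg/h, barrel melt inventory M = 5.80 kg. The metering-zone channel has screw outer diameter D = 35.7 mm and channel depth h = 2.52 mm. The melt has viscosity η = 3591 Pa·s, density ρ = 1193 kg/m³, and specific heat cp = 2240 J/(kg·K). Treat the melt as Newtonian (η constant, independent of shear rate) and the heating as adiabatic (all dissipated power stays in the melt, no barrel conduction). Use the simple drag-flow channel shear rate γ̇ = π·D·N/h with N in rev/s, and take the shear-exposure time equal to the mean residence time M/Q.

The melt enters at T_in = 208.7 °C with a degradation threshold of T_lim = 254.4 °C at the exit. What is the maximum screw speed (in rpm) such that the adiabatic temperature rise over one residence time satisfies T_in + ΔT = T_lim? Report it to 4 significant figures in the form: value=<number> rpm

Convert throughput: Q = 227.7 kg/h = 227.7/3600 = 0.06325 kg/s
Mean residence time: t_res = M/Q_s = 5.80 kg / 0.06325 kg/s = 91.6996 s
D = 35.7 mm = 0.0357 m;  h = 2.52 mm = 0.00252 m
ΔT_a = T_lim − T_in = 254.4 − 208.7 = 45.7 K
γ̇_max² = ΔT_a·ρ·cp/(η·t_res) = 45.7·1193·2240/(3591·91.6996) = 370.87 s⁻²
γ̇_max = √370.87 = 19.258 s⁻¹
N_max = γ̇_max·h / (π·D) = 19.258 · 0.00252 / (π · 0.0357) = 0.432706 rev/s = 25.9624 rpm

value=25.96 rpm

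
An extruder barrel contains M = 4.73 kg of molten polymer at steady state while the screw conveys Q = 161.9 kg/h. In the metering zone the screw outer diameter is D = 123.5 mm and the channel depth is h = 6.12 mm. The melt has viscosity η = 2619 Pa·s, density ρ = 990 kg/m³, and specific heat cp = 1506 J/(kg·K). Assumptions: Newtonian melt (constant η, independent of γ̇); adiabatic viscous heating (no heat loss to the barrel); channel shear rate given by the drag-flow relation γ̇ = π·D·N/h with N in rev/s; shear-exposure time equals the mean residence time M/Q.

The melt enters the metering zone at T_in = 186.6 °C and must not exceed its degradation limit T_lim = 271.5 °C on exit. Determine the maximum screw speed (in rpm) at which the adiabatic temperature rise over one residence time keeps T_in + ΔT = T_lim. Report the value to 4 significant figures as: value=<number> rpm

Throughput in SI: Q_s = 161.9 kg/h ÷ 3600 s/h = 0.0449722 kg/s
t_res = M / Q_s = 4.73 / 0.0449722 = 105.176 s
Geometry in SI: D = 123.5 mm → 0.1235 m, h = 6.12 mm → 0.00612 m
ΔT_a = T_lim − T_in = 271.5 − 186.6 = 84.9 K
γ̇_max² = ΔT_a·ρ·cp/(η·t_res) = 84.9·990·1506/(2619·105.176) = 459.532 s⁻²
γ̇_max = √459.532 = 21.4367 s⁻¹
Solve γ̇ = πDN/h for N: N_max = γ̇_max·h/(π·D) = 21.4367 × 0.00612 / (π × 0.1235) = 0.338137 rev/s = 20.2882 rpm

value=20.29 rpm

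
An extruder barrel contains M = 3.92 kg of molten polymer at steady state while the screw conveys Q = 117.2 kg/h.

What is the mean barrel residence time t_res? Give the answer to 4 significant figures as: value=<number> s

Q_s = Q / 3600 = 117.2 / 3600 = 0.0325556 kg/s
Mean residence time: t_res = M/Q_s = 3.92 kg / 0.0325556 kg/s = 120.41 s

value=120.4 s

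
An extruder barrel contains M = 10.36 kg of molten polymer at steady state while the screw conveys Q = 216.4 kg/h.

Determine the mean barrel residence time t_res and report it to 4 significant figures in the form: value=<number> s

value=172.3 s

Throughput in SI: Q_s = 216.4 kg/h ÷ 3600 s/h = 0.0601111 kg/s
t_res = M / Q_s = 10.36 / 0.0601111 = 172.348 s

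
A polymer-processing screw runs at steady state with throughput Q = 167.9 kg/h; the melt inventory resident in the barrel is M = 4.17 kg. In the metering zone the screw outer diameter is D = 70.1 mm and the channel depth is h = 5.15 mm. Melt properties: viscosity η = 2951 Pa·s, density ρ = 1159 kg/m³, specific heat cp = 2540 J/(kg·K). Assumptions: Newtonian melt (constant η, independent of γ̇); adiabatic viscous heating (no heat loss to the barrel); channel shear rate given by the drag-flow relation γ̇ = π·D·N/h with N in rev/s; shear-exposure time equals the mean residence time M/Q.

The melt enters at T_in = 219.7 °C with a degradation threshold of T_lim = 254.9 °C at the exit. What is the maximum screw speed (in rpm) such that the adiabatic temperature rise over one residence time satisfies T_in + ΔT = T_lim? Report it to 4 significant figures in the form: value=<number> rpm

value=27.81 rpm

Convert throughput: Q = 167.9 kg/h = 167.9/3600 = 0.0466389 kg/s
t_res = M / Q_s = 4.17 / 0.0466389 = 89.4104 s
Convert to metres: D = 0.0701 m, h = 0.00515 m
Allowable rise: ΔT_a = T_lim − T_in = 254.9 − 219.7 = 35.2 K
γ̇_max² = ΔT_a·ρ·cp/(η·t_res) = 35.2·1159·2540/(2951·89.4104) = 392.738 s⁻²
γ̇_max = √392.738 = 19.8176 s⁻¹
N_max = γ̇_max h / (πD) = 19.8176·0.00515/(π·0.0701) = 0.463437 rev/s → ×60 = 27.8062 rpm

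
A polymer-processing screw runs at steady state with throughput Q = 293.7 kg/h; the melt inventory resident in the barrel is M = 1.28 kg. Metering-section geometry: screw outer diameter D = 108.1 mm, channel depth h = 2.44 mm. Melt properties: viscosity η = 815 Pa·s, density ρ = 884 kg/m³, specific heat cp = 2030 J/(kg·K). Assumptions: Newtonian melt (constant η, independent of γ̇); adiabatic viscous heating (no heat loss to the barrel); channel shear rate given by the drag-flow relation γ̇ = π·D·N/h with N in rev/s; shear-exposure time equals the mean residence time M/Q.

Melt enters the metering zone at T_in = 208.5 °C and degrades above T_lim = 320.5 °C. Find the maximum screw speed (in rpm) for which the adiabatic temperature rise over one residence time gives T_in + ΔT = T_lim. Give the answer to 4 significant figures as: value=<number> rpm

Throughput in SI: Q_s = 293.7 kg/h ÷ 3600 s/h = 0.0815833 kg/s
t_res = M / Q_s = 1.28 ÷ 0.0815833 = 15.6895 s
Convert to metres: D = 0.1081 m, h = 0.00244 m
Allowable rise: ΔT_a = T_lim − T_in = 320.5 − 208.5 = 112 K
γ̇_max² = ΔT_a·ρ·cp/(η·t_res) = 112·884·2030/(815·15.6895) = 15718.1 s⁻²
γ̇_max = √15718.1 = 125.372 s⁻¹
N_max = γ̇_max·h / (π·D) = 125.372 · 0.00244 / (π · 0.1081) = 0.900771 rev/s = 54.0463 rpm

value=54.05 rpm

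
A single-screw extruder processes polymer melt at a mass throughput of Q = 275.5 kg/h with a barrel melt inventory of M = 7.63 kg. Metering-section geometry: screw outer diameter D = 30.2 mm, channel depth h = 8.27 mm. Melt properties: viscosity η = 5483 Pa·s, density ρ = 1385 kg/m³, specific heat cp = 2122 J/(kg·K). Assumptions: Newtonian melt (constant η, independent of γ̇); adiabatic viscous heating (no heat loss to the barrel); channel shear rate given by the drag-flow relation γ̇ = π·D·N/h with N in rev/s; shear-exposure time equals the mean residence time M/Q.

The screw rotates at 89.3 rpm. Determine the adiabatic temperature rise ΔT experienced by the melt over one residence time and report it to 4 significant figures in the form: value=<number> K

Throughput in SI: Q_s = 275.5 kg/h ÷ 3600 s/h = 0.0765278 kg/s
t_res = M / Q_s = 7.63 ÷ 0.0765278 = 99.7024 s
D = 30.2 mm = 0.0302 m;  h = 8.27 mm = 0.00827 m;  N = 89.3 rpm / 60 = 1.48833 rev/s
γ̇ = π D N / h = (π)(0.0302)(1.48833) / 0.00827 = 17.0746 s⁻¹
ΔT = η·γ̇²·t_res/(ρ·cp) = [5483 × 17.0746² × 99.7024] / [1385 × 2122] = 54.229 K

value=54.23 K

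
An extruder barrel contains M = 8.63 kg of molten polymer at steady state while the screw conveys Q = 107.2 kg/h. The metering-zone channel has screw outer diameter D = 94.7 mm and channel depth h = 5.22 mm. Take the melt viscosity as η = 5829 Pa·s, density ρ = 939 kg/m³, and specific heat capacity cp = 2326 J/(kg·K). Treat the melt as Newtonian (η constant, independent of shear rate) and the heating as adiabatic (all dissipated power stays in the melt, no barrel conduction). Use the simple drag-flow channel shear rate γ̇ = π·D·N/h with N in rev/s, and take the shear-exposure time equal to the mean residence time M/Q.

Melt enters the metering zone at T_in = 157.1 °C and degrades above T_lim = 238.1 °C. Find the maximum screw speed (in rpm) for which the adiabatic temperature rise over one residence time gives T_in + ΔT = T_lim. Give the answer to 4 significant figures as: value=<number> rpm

Throughput in SI: Q_s = 107.2 kg/h ÷ 3600 s/h = 0.0297778 kg/s
t_res = M / Q_s = 8.63 ÷ 0.0297778 = 289.813 s
Convert to metres: D = 0.0947 m, h = 0.00522 m
ΔT_a = T_lim − T_in = 238.1 − 157.1 = 81 K
γ̇_max² = ΔT_a·ρ·cp/(η·t_res) = 81·939·2326/(5829·289.813) = 104.724 s⁻²
Take the square root: γ̇_max = √(104.724) = 10.2335 s⁻¹
Solve γ̇ = πDN/h for N: N_max = γ̇_max·h/(π·D) = 10.2335 × 0.00522 / (π × 0.0947) = 0.179554 rev/s = 10.7732 rpm

value=10.77 rpm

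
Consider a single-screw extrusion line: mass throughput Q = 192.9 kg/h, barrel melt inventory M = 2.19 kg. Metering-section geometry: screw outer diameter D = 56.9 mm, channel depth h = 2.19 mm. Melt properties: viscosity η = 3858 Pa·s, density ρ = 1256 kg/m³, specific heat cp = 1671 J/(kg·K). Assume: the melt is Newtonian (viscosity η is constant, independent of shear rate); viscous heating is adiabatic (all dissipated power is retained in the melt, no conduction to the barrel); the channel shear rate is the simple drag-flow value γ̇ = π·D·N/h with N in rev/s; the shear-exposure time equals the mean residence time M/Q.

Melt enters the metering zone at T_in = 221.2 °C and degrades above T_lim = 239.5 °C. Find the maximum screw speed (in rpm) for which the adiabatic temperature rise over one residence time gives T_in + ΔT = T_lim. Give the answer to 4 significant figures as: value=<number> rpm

Throughput in SI: Q_s = 192.9 kg/h ÷ 3600 s/h = 0.0535833 kg/s
t_res = M / Q_s = 2.19 ÷ 0.0535833 = 40.8709 s
Convert to metres: D = 0.0569 m, h = 0.00219 m
Allowable rise: ΔT_a = T_lim − T_in = 239.5 − 221.2 = 18.3 K
γ̇_max² = ΔT_a·ρ·cp/(η·t_res) = 18.3·1256·1671/(3858·40.8709) = 243.579 s⁻²
γ̇_max = √243.579 = 15.607 s⁻¹
Solve γ̇ = πDN/h for N: N_max = γ̇_max·h/(π·D) = 15.607 × 0.00219 / (π × 0.0569) = 0.191206 rev/s = 11.4724 rpm

value=11.47 rpm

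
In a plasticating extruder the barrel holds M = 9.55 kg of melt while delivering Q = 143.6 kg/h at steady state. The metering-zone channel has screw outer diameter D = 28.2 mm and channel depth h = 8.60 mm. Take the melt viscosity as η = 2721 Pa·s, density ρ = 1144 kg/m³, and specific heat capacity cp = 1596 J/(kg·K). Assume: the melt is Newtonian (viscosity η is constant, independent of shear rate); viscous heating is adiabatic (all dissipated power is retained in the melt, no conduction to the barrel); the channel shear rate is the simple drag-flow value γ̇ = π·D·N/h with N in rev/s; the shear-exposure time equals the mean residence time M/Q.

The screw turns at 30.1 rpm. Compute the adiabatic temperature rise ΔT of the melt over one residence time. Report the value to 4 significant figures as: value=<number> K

value=9.529 K

Throughput in SI: Q_s = 143.6 kg/h ÷ 3600 s/h = 0.0398889 kg/s
Mean residence time: t_res = M/Q_s = 9.55 kg / 0.0398889 kg/s = 239.415 s
Geometry in metres: D = 28.2 mm → 0.0282 m, h = 8.60 mm → 0.0086 m; screw speed N = 30.1 rpm = 0.501667 rev/s
γ̇ = π D N / h = (π)(0.0282)(0.501667) / 0.0086 = 5.16792 s⁻¹
ΔT = η·γ̇²·t_res/(ρ·cp) = [2721 × 5.16792² × 239.415] / [1144 × 1596] = 9.52912 K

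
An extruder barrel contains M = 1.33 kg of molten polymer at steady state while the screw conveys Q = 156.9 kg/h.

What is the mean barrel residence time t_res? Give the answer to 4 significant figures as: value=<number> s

value=30.52 s

Convert throughput: Q = 156.9 kg/h = 156.9/3600 = 0.0435833 kg/s
t_res = M / Q_s = 1.33 / 0.0435833 = 30.5163 s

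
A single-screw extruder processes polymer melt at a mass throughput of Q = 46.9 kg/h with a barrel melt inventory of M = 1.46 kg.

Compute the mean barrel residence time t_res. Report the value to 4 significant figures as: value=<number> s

value=112.1 s

Throughput in SI: Q_s = 46.9 kg/h ÷ 3600 s/h = 0.0130278 kg/s
Mean residence time: t_res = M/Q_s = 1.46 kg / 0.0130278 kg/s = 112.068 s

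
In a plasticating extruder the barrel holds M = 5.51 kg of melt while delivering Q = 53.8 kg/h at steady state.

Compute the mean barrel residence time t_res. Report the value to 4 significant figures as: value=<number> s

value=368.7 s

Convert throughput: Q = 53.8 kg/h = 53.8/3600 = 0.0149444 kg/s
t_res = M / Q_s = 5.51 / 0.0149444 = 368.699 s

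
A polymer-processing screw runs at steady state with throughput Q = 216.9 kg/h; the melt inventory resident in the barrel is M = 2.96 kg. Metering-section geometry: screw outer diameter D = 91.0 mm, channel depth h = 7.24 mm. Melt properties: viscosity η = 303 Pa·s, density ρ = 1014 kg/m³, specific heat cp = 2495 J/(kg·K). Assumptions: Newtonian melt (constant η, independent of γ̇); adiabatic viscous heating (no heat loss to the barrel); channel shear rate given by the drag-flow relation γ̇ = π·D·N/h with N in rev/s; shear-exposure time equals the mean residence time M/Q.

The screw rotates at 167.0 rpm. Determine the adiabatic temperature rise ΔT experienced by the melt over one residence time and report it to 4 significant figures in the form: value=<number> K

value=71.07 K

Q_s = Q / 3600 = 216.9 / 3600 = 0.06025 kg/s
Mean residence time: t_res = M/Q_s = 2.96 kg / 0.06025 kg/s = 49.1286 s
Convert to SI: D = 0.091 m, h = 0.00724 m, N = 167.0/60 = 2.78333 rev/s
γ̇ = π D N / h = (π)(0.091)(2.78333) / 0.00724 = 109.905 s⁻¹
ΔT = η·γ̇²·t_res / (ρ·cp) = 303 · (109.905)² · 49.1286 / (1014 · 2495) = 71.073 K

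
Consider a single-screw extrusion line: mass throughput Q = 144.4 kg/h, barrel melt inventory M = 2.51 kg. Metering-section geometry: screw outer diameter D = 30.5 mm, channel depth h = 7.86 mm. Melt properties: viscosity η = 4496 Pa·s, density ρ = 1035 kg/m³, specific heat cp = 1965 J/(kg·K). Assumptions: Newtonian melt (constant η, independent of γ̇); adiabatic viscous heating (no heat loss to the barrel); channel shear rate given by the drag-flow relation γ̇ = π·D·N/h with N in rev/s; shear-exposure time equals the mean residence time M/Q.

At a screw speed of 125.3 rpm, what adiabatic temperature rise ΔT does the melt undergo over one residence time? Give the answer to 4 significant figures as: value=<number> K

Convert throughput: Q = 144.4 kg/h = 144.4/3600 = 0.0401111 kg/s
t_res = M / Q_s = 2.51 / 0.0401111 = 62.5762 s
D = 30.5 mm = 0.0305 m;  h = 7.86 mm = 0.00786 m;  N = 125.3 rpm / 60 = 2.08833 rev/s
Shear rate: γ̇ = πDN/h = π·0.0305·2.08833/0.00786 = 25.4582 s⁻¹
ΔT = η·γ̇²·t_res/(ρ·cp) = [4496 × 25.4582² × 62.5762] / [1035 × 1965] = 89.6575 K

value=89.66 K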